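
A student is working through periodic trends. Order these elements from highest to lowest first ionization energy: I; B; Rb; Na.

I > B > Na > Rb

Across a period the outer electron is held more tightly (higher IE₁); down a group it sits in a higher shell, more shielded, and comes off more easily.
Neither a single period nor a single group — weigh both effects.
Na > Rb: Na sits above Rb in group 1, so the down-group effect alone puts Na higher.
B > Na: relative to Na, both the across-period and down-group shifts push B's first ionization energy up.
I > B: period and group pull opposite ways; the across-period shift dominates (1008 vs 801 kJ/mol).
Tabulated first ionization energy (kJ/mol): B 801, Na 496, Rb 403, I 1008.
So from highest to lowest: I > B > Na > Rb.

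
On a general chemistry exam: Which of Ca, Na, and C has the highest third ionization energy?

Na

Consider each +2 ion: Ca²⁺ is the bare [Ar] core; Na²⁺ is already 1 electron into the core; C²⁺ still has 2 valence electrons.
Core electrons are held far more tightly than valence electrons, so Ca and Na top the IE_3 order.
Tabulated IE_3 (kJ/mol): Ca 4912, Na 6910, C 4620.
Hence IE_3: C < Ca < Na.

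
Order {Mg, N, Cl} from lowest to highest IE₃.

Cl < N < Mg

The third ionization energy removes an electron from the +2 ion. For each element: Mg²⁺ is the bare [Ne] core; N²⁺ still has 3 valence electrons; Cl²⁺ still has 5 valence electrons.
Core electrons are held far more tightly than valence electrons, so Mg tops the IE_3 order.
Valence configurations: N²⁺ [He]2s²2p¹, Cl²⁺ [Ne]3s²3p³.
Approximate IE_3 values (kJ/mol): Mg 7733, N 4578, Cl 3822.
So the third ionization energies run Cl < N < Mg.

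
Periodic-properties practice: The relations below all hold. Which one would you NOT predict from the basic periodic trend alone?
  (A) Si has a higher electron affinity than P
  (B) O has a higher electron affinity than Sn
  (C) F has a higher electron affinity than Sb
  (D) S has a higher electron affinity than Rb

(A)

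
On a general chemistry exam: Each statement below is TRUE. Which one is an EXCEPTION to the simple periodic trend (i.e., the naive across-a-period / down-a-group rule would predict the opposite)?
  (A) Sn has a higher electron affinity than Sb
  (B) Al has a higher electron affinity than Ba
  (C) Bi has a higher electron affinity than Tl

The general trend: electron affinity increases across a period and decreases down a group.
(A) Sn (period 5, group 14) vs Sb (period 5, group 15): the stated order contradicts the simple trend.
(B) Al (period 3, group 13) vs Ba (period 6, group 2): the stated order agrees with the simple trend.
(C) Bi (period 6, group 15) vs Tl (period 6, group 13): the stated order agrees with the simple trend.
The exception is (A): adding an electron to Sb's half-filled 5p³ is unfavourable, so Sn has the more exothermic EA.

(A)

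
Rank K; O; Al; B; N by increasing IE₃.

After 2 electrons have been removed, what remains? K²⁺ is already 1 electron into the core; O²⁺ still has 4 valence electrons; Al²⁺ still has 1 valence electron; B²⁺ still has 1 valence electron; N²⁺ still has 3 valence electrons.
Usually core removal costs more than valence removal, but here the competition is close: a tightly held n=2 valence electron can cost more to remove than an n=3 core electron, so the actual values have to decide it.
Valence configurations: O²⁺ [He]2s²2p², Al²⁺ [Ne]3s¹, B²⁺ [He]2s¹, N²⁺ [He]2s²2p¹.
The numbers (kJ/mol): K 4420, O 5300, Al 2745, B 3660, N 4578.
Overall IE_3 order: Al < B < K < N < O.

Al, B, K, N, O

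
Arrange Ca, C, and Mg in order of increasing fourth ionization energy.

C, Ca, Mg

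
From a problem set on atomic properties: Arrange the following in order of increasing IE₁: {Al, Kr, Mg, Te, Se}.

Al, Mg, Te, Se, Kr

Mg is in period 3, group 2; Al is in period 3, group 13; Se is in period 4, group 16; Kr is in period 4, group 18; Te is in period 5, group 16.
Removing the outermost electron gets harder across a period and easier down a group.
These span different periods and groups, so the two trends combine.
Mg > Al: this pair runs against the simple trend — see the exception note.
Te > Mg: the two effects oppose for this pair; the across-period effect wins (869 vs 738 kJ/mol).
Se > Te: they share group 16; the group trend gives Se the larger value.
Kr > Se: Kr lies to the right of Se in period 4, so the across-period effect alone puts Kr higher.
Note the exception: Mg has a higher first ionization energy than Al, contrary to the simple trend — Al's single 3p electron is easier to remove than one from Mg's filled 3s².
Tabulated first ionization energy (kJ/mol): Mg 738, Al 578, Se 941, Kr 1351, Te 869.
So from lowest to highest: Al < Mg < Te < Se < Kr.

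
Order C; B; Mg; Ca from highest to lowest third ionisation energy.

After 2 electrons have been removed, what remains? C²⁺ still has 2 valence electrons; B²⁺ still has 1 valence electron; Mg²⁺ is the bare [Ne] core; Ca²⁺ is the bare [Ar] core.
Breaking into a closed-shell core is much more expensive than removing a leftover valence electron — Ca and Mg have the largest IE_3 here.
Valence configurations: C²⁺ [He]2s², B²⁺ [He]2s¹.
The numbers (kJ/mol): C 4620, B 3660, Mg 7733, Ca 4912.
Putting it together, IE_3: B < C < Ca < Mg.

Mg > Ca > C > B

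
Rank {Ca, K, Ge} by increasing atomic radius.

K is in period 4, group 1; Ca is in period 4, group 2; Ge is in period 4, group 14.
Radius decreases left→right (rising Z_eff, same n) and increases top→bottom (higher n).
All lie in period 4, so atomic radius increases right to left.
So from smallest to largest: Ge < Ca < K.

Ge < Ca < K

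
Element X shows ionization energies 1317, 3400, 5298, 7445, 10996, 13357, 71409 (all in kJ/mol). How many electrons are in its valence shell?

6

Look for the largest jump between consecutive ionization energies: IE7/IE6 ≈ 5.3, far larger than any earlier ratio.
That jump marks the point where a core electron is being removed. So the atom has 6 valence electrons.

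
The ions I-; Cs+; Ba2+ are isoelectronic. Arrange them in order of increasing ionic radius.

Ba2+ < Cs+ < I-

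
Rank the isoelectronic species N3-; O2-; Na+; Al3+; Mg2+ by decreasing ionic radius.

N3- > O2- > Na+ > Mg2+ > Al3+

All of these have 10 electrons, so size is governed by nuclear charge alone: the more protons, the stronger the pull on the same electron cloud, and the smaller the ion.
Nuclear charges: Al3+ (Z=13), Mg2+ (Z=12), Na+ (Z=11), O2- (Z=8), N3- (Z=7).
Largest to smallest: N3- > O2- > Na+ > Mg2+ > Al3+.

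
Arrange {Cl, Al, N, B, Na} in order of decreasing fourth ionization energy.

After 3 electrons have been removed, what remains? Cl³⁺ still has 4 valence electrons; Al³⁺ is the bare [Ne] core; N³⁺ still has 2 valence electrons; B³⁺ is the bare [He] core; Na³⁺ is already 2 electrons into the core.
Breaking into a closed-shell core is much more expensive than removing a leftover valence electron — Na, Al and B have the largest IE_4 here.
Valence configurations: Cl³⁺ [Ne]3s²3p², N³⁺ [He]2s².
Approximate IE_4 values (kJ/mol): Cl 5159, Al 11577, N 7475, B 25026, Na 9543.
Putting it together, IE_4: Cl < N < Na < Al < B.

B, Al, Na, N, Cl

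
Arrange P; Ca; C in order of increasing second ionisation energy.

IE_2 is the cost of taking one more electron from the +1 cation: P⁺ still has 4 valence electrons; Ca⁺ still has 1 valence electron; C⁺ still has 3 valence electrons.
All are still removing valence electrons, so compare the +1 ions as you would atoms: IE_2 generally rises across a period (higher Z_eff) and falls down a group (larger shell), subject to the usual subshell exceptions.
Valence configurations: P⁺ [Ne]3s²3p², Ca⁺ [Ar]4s¹, C⁺ [He]2s²2p¹.
The numbers (kJ/mol): P 1907, Ca 1145, C 2353.
Overall IE_2 order: Ca < P < C.

Ca < P < C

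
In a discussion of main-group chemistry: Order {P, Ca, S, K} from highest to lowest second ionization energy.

Consider each +1 ion: P⁺ still has 4 valence electrons; Ca⁺ still has 1 valence electron; S⁺ still has 5 valence electrons; K⁺ is the bare [Ar] core.
Core electrons are held far more tightly than valence electrons, so K tops the IE_2 order.
Valence configurations: P⁺ [Ne]3s²3p², Ca⁺ [Ar]4s¹, S⁺ [Ne]3s²3p³.
Approximate IE_2 values (kJ/mol): P 1907, Ca 1145, S 2252, K 3052.
So the second ionization energies run Ca < P < S < K.

K > S > P > Ca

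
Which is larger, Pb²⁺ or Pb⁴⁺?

Both ions have Z = 82 protons, but Pb⁴⁺ has lost more electrons, so its remaining electrons feel a larger effective nuclear charge per electron and are pulled in more tightly.
Higher positive charge → smaller ion, so Pb²⁺ > Pb⁴⁺.

Pb²⁺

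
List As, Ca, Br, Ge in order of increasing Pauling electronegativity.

Ca is in period 4, group 2; Ge is in period 4, group 14; As is in period 4, group 15; Br is in period 4, group 17.
Electronegativity increases across a period and decreases down a group, tracking effective nuclear charge and atomic size.
All lie in period 4, so electronegativity increases left to right.
So from lowest to highest: Ca < Ge < As < Br.

Ca < Ge < As < Br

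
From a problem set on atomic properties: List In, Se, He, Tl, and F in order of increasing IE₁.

He is in period 1, group 18; F is in period 2, group 17; Se is in period 4, group 16; In is in period 5, group 13; Tl is in period 6, group 13.
Across a period the outer electron is held more tightly (higher IE₁); down a group it sits in a higher shell, more shielded, and comes off more easily.
Here both period and group differ, so the two effects have to be weighed against each other.
Tl > In: this pair runs against the simple trend — see the exception note.
Se > Tl: both effects reinforce here, so Se is clearly the higher of the two.
F > Se: relative to Se, both the across-period and down-group shifts push F's first ionization energy up.
He > F: both effects reinforce here, so He is clearly the higher of the two.
Note the exception: Tl has a higher first ionization energy than In, contrary to the simple trend — relativistic 6s stabilisation and poor 4f/5d shielding distort the trend for the heavy p-block elements.
For reference (kJ/mol): He 2372, F 1681, Se 941, In 558, Tl 589.
So from lowest to highest: In < Tl < Se < F < He.

In < Tl < Se < F < He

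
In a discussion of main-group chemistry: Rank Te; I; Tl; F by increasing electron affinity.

Tl < Te < I < F

F is in period 2, group 17; Te is in period 5, group 16; I is in period 5, group 17; Tl is in period 6, group 13.
Electron affinity generally becomes more exothermic across a period toward the halogens and less exothermic down a group.
Neither a single period nor a single group — weigh both effects.
Te > Tl: relative to Tl, both the across-period and down-group shifts push Te's electron affinity up.
I > Te: both are in period 5; the period trend gives I the larger value.
F > I: they share group 17; the group trend gives F the larger value.
Tabulated electron affinity (kJ/mol): F 328, Te 190, I 295, Tl 19.
So from lowest to highest: Tl < Te < I < F.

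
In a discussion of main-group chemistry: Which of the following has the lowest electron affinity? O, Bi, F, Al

Al

O is in period 2, group 16; F is in period 2, group 17; Al is in period 3, group 13; Bi is in period 6, group 15.
Electron affinity generally becomes more exothermic across a period toward the halogens and less exothermic down a group.
Neither a single period nor a single group — weigh both effects.
Bi > Al: the two effects oppose for this pair; the across-period effect wins (91 vs 42 kJ/mol).
O > Bi: both effects reinforce here, so O is clearly the higher of the two.
F > O: F lies to the right of O in period 2, so the across-period effect alone puts F higher.
Tabulated electron affinity (kJ/mol): O 141, F 328, Al 42, Bi 91.
The lowest electron affinity among these belongs to Al.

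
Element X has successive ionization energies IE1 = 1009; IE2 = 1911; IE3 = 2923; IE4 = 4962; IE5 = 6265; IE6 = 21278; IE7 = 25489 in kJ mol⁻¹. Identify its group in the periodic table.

Group 15

Look for the largest jump between consecutive ionization energies: IE6/IE5 ≈ 3.4, far larger than any earlier ratio.
That jump marks the point where a core electron is being removed. So the atom has 5 valence electrons.
A main-group element with 5 valence electrons is in group 15.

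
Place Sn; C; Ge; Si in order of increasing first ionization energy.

Sn < Ge < Si < C

C is in period 2, group 14; Si is in period 3, group 14; Ge is in period 4, group 14; Sn is in period 5, group 14.
IE₁ increases left→right with effective nuclear charge and decreases top→bottom as the valence shell moves farther out.
All are in group 14, so first ionization energy increases up the group.
So from lowest to highest: Sn < Ge < Si < C.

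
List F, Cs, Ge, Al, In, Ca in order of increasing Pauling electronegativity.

Cs < Ca < Al < In < Ge < F

Smaller atoms with higher effective nuclear charge are more electronegative.
Here both period and group differ, so the two effects have to be weighed against each other.
Ca > Cs: both effects reinforce here, so Ca is clearly the higher of the two.
Al > Ca: both effects reinforce here, so Al is clearly the higher of the two.
In > Al: this pair runs against the simple trend — see the exception note.
Ge > In: relative to In, both the across-period and down-group shifts push Ge's electronegativity up.
F > Ge: both effects reinforce here, so F is clearly the higher of the two.
Note the exception: In has a higher electronegativity than Al, contrary to the simple trend — poor shielding by filled d (and f) subshells raises the heavier element's effective nuclear charge more than the simple down-group trend predicts.
For reference (Pauling): F 3.98, Al 1.61, Ca 1.00, Ge 2.01, In 1.78, Cs 0.79.
So from lowest to highest: Cs < Ca < Al < In < Ge < F.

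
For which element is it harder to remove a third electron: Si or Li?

Li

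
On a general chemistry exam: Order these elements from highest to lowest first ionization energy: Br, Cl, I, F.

F > Cl > Br > I

F is in period 2, group 17; Cl is in period 3, group 17; Br is in period 4, group 17; I is in period 5, group 17.
Removing the outermost electron gets harder across a period and easier down a group.
All are in group 17, so first ionization energy increases up the group.
So from highest to lowest: F > Cl > Br > I.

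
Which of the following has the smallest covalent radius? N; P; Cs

N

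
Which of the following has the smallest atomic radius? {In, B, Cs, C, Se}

C

Radius decreases left→right (rising Z_eff, same n) and increases top→bottom (higher n).
Here both period and group differ, so the two effects have to be weighed against each other.
B > C: both are in period 2; the period trend gives B the larger value.
Se > B: the two effects oppose for this pair; the down-group effect wins (116 vs 85 pm).
In > Se: relative to Se, both the across-period and down-group shifts push In's atomic radius up.
Cs > In: relative to In, both the across-period and down-group shifts push Cs's atomic radius up.
Tabulated atomic radius (pm): B 85, C 75, Se 116, In 142, Cs 232.
The smallest atomic radius among these belongs to C.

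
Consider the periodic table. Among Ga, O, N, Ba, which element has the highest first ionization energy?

N

Removing the outermost electron gets harder across a period and easier down a group.
Here both period and group differ, so the two effects have to be weighed against each other.
Ga > Ba: relative to Ba, both the across-period and down-group shifts push Ga's first ionization energy up.
O > Ga: both effects reinforce here, so O is clearly the higher of the two.
N > O: this pair runs against the simple trend — see the exception note.
Note the exception: N has a higher first ionization energy than O, contrary to the simple trend — pairing an electron in O's 2p⁴ costs repulsion energy, so O ionizes more easily than half-filled N (2p³).
Approximate values (kJ/mol): N 1402, O 1314, Ga 579, Ba 503.
The highest first ionization energy among these belongs to N.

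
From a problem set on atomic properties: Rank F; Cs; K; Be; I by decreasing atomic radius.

Be is in period 2, group 2; F is in period 2, group 17; K is in period 4, group 1; I is in period 5, group 17; Cs is in period 6, group 1.
Across a period the added protons contract the valence shell; down a group each new principal shell makes the atom larger.
Here both period and group differ, so the two effects have to be weighed against each other.
Be > F: both are in period 2; the period trend gives Be the larger value.
I > Be: period and group pull opposite ways; the down-group shift dominates (133 vs 102 pm).
K > I: period and group pull opposite ways; the across-period shift dominates (196 vs 133 pm).
Cs > K: they share group 1; the group trend gives Cs the larger value.
Tabulated atomic radius (pm): Be 102, F 64, K 196, I 133, Cs 232.
So from largest to smallest: Cs > K > I > Be > F.

Cs > K > I > Be > F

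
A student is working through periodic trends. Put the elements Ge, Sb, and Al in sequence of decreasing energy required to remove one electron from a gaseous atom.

Sb > Ge > Al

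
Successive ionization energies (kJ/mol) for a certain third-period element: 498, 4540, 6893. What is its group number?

Look for the largest jump between consecutive ionization energies: IE2/IE1 ≈ 9.1, far larger than any earlier ratio.
That jump marks the point where a core electron is being removed. So the atom has 1 valence electron.
A main-group element with 1 valence electron is in group 1.

Group 1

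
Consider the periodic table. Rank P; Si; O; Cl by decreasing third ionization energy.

O > Cl > Si > P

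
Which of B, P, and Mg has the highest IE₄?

B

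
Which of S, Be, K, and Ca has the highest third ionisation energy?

Be

The third ionization energy removes an electron from the +2 ion. For each element: S²⁺ still has 4 valence electrons; Be²⁺ is the bare [He] core; K²⁺ is already 1 electron into the core; Ca²⁺ is the bare [Ar] core.
Core electrons are held far more tightly than valence electrons, so K, Ca and Be top the IE_3 order.
Approximate IE_3 values (kJ/mol): S 3357, Be 14849, K 4420, Ca 4912.
Putting it together, IE_3: S < K < Ca < Be.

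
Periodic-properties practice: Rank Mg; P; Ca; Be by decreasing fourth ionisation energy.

IE_4 is the cost of taking one more electron from the +3 cation: Mg³⁺ is already 1 electron into the core; P³⁺ still has 2 valence electrons; Ca³⁺ is already 1 electron into the core; Be³⁺ is already 1 electron into the core.
Pulling an electron out of a noble-gas core costs far more than removing a remaining valence electron, so Ca, Mg and Be sit at the high end of IE_4.
Tabulated IE_4 (kJ/mol): Mg 10543, P 4964, Ca 6491, Be 21007.
Hence IE_4: P < Ca < Mg < Be.

Be > Mg > Ca > P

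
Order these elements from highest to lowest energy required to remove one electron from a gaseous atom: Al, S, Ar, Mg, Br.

Mg is in period 3, group 2; Al is in period 3, group 13; S is in period 3, group 16; Ar is in period 3, group 18; Br is in period 4, group 17.
First ionization energy rises across a period (greater Z_eff holds electrons more tightly) and falls down a group (valence electrons are farther from the nucleus).
Here both period and group differ, so the two effects have to be weighed against each other.
Mg > Al: this pair runs against the simple trend — see the exception note.
S > Mg: S lies to the right of Mg in period 3, so the across-period effect alone puts S higher.
Br > S: period and group pull opposite ways; the across-period shift dominates (1140 vs 1000 kJ/mol).
Ar > Br: both effects reinforce here, so Ar is clearly the higher of the two.
Note the exception: Mg has a higher first ionization energy than Al, contrary to the simple trend — Al's single 3p electron is easier to remove than one from Mg's filled 3s².
Tabulated first ionization energy (kJ/mol): Mg 738, Al 578, S 1000, Ar 1521, Br 1140.
So from highest to lowest: Ar > Br > S > Mg > Al.

Ar > Br > S > Mg > Al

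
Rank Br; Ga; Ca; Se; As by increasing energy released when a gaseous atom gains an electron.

Ca, Ga, As, Se, Br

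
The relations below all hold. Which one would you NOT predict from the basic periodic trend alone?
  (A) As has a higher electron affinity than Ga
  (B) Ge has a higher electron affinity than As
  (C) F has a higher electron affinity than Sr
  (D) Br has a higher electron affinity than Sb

(B)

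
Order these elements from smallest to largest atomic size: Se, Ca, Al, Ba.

Al is in period 3, group 13; Ca is in period 4, group 2; Se is in period 4, group 16; Ba is in period 6, group 2.
Moving right in a period, electrons are added to the same shell under a stronger nuclear pull, so atoms get smaller; moving down, a new shell is opened and atoms get larger.
Neither a single period nor a single group — weigh both effects.
Al > Se: the two effects oppose for this pair; the across-period effect wins (126 vs 116 pm).
Ca > Al: relative to Al, both the across-period and down-group shifts push Ca's atomic radius up.
Ba > Ca: Ba sits below Ca in group 2, so the down-group effect alone puts Ba larger.
Approximate values (pm): Al 126, Ca 171, Se 116, Ba 196.
So from smallest to largest: Se < Al < Ca < Ba.

Se < Al < Ca < Ba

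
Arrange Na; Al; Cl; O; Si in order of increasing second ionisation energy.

Consider each +1 ion: Na⁺ is the bare [Ne] core; Al⁺ still has 2 valence electrons; Cl⁺ still has 6 valence electrons; O⁺ still has 5 valence electrons; Si⁺ still has 3 valence electrons.
Core electrons are held far more tightly than valence electrons, so Na tops the IE_2 order.
Valence configurations: Al⁺ [Ne]3s², Cl⁺ [Ne]3s²3p⁴, O⁺ [He]2s²2p³, Si⁺ [Ne]3s²3p¹.
Si⁺ loses a lone 3p electron whereas Al⁺ must break into a filled 3s² pair, so IE_2(Al) > IE_2(Si) even though Si has the higher nuclear charge.
Tabulated IE_2 (kJ/mol): Na 4562, Al 1817, Cl 2298, O 3388, Si 1577.
Putting it together, IE_2: Si < Al < Cl < O < Na.

Si, Al, Cl, O, Na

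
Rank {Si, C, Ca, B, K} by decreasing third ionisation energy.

IE_3 is the cost of taking one more electron from the +2 cation: Si²⁺ still has 2 valence electrons; C²⁺ still has 2 valence electrons; Ca²⁺ is the bare [Ar] core; B²⁺ still has 1 valence electron; K²⁺ is already 1 electron into the core.
Usually core removal costs more than valence removal, but here the competition is close: a tightly held n=2 valence electron can cost more to remove than an n=3 core electron, so the actual values have to decide it.
Valence configurations: Si²⁺ [Ne]3s², C²⁺ [He]2s², B²⁺ [He]2s¹.
Approximate IE_3 values (kJ/mol): Si 3232, C 4620, Ca 4912, B 3660, K 4420.
Hence IE_3: Si < B < K < C < Ca.

Ca > C > K > B > Si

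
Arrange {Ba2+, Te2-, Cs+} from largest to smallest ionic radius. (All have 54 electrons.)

Te2-, Cs+, Ba2+

All of these have 54 electrons, so size is governed by nuclear charge alone: the more protons, the stronger the pull on the same electron cloud, and the smaller the ion.
Nuclear charges: Ba2+ (Z=56), Cs+ (Z=55), Te2- (Z=52).
Largest to smallest: Te2- > Cs+ > Ba2+.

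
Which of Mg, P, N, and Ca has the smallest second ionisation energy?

Consider each +1 ion: Mg⁺ still has 1 valence electron; P⁺ still has 4 valence electrons; N⁺ still has 4 valence electrons; Ca⁺ still has 1 valence electron.
All are still removing valence electrons, so compare the +1 ions as you would atoms: IE_2 generally rises across a period (higher Z_eff) and falls down a group (larger shell), subject to the usual subshell exceptions.
Valence configurations: Mg⁺ [Ne]3s¹, P⁺ [Ne]3s²3p², N⁺ [He]2s²2p², Ca⁺ [Ar]4s¹.
The numbers (kJ/mol): Mg 1451, P 1907, N 2856, Ca 1145.
Hence IE_2: Ca < Mg < P < N.

Ca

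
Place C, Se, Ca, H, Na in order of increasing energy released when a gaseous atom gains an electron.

Ca < Na < H < C < Se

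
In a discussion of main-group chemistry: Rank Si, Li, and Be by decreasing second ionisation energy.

Li > Be > Si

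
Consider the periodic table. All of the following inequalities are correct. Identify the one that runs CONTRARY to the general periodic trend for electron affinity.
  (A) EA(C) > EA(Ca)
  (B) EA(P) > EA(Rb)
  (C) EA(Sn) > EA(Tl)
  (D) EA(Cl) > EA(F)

The general trend: electron affinity increases across a period and decreases down a group.
(A) C (period 2, group 14) vs Ca (period 4, group 2): the stated order agrees with the simple trend.
(B) P (period 3, group 15) vs Rb (period 5, group 1): the stated order agrees with the simple trend.
(C) Sn (period 5, group 14) vs Tl (period 6, group 13): the stated order agrees with the simple trend.
(D) Cl (period 3, group 17) vs F (period 2, group 17): the stated order contradicts the simple trend.
The exception is (D): F's small 2p subshell makes the incoming electron feel strong e⁻–e⁻ repulsion, so Cl actually releases more energy on gaining an electron.

(D)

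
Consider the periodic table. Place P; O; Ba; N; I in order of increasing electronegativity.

Ba, P, I, N, O

N is in period 2, group 15; O is in period 2, group 16; P is in period 3, group 15; I is in period 5, group 17; Ba is in period 6, group 2.
Atoms toward the upper right of the periodic table pull bonding electrons most strongly.
These span different periods and groups, so the two trends combine.
P > Ba: both effects reinforce here, so P is clearly the higher of the two.
I > P: the two effects oppose for this pair; the across-period effect wins (2.66 vs 2.19).
N > I: the two effects oppose for this pair; the down-group effect wins (3.04 vs 2.66).
O > N: both are in period 2; the period trend gives O the larger value.
Approximate values (Pauling): N 3.04, O 3.44, P 2.19, I 2.66, Ba 0.89.
So from lowest to highest: Ba < P < I < N < O.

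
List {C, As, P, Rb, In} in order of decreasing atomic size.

Rb > In > As > P > C

Across a period the added protons contract the valence shell; down a group each new principal shell makes the atom larger.
Neither a single period nor a single group — weigh both effects.
P > C: period and group pull opposite ways; the down-group shift dominates (111 vs 75 pm).
As > P: they share group 15; the group trend gives As the larger value.
In > As: relative to As, both the across-period and down-group shifts push In's atomic radius up.
Rb > In: both are in period 5; the period trend gives Rb the larger value.
For reference (pm): C 75, P 111, As 121, Rb 210, In 142.
So from largest to smallest: Rb > In > As > P > C.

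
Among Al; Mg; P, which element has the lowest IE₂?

The second ionization energy removes an electron from the +1 ion. For each element: Al⁺ still has 2 valence electrons; Mg⁺ still has 1 valence electron; P⁺ still has 4 valence electrons.
All are still removing valence electrons, so compare the +1 ions as you would atoms: IE_2 generally rises across a period (higher Z_eff) and falls down a group (larger shell), subject to the usual subshell exceptions.
Valence configurations: Al⁺ [Ne]3s², Mg⁺ [Ne]3s¹, P⁺ [Ne]3s²3p².
The numbers (kJ/mol): Al 1817, Mg 1451, P 1907.
Putting it together, IE_2: Mg < Al < P.

Mg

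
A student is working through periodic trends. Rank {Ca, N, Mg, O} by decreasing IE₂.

Consider each +1 ion: Ca⁺ still has 1 valence electron; N⁺ still has 4 valence electrons; Mg⁺ still has 1 valence electron; O⁺ still has 5 valence electrons.
All are still removing valence electrons, so compare the +1 ions as you would atoms: IE_2 generally rises across a period (higher Z_eff) and falls down a group (larger shell), subject to the usual subshell exceptions.
Valence configurations: Ca⁺ [Ar]4s¹, N⁺ [He]2s²2p², Mg⁺ [Ne]3s¹, O⁺ [He]2s²2p³.
Approximate IE_2 values (kJ/mol): Ca 1145, N 2856, Mg 1451, O 3388.
Putting it together, IE_2: Ca < Mg < N < O.

O > N > Mg > Ca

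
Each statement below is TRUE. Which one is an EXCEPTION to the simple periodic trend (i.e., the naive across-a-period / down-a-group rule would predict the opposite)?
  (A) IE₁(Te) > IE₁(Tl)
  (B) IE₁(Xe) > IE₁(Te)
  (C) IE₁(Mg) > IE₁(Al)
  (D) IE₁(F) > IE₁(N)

The general trend: first ionisation energy increases across a period and decreases down a group.
(A) Te (period 5, group 16) vs Tl (period 6, group 13): the stated order agrees with the simple trend.
(B) Xe (period 5, group 18) vs Te (period 5, group 16): the stated order agrees with the simple trend.
(C) Mg (period 3, group 2) vs Al (period 3, group 13): the stated order contradicts the simple trend.
(D) F (period 2, group 17) vs N (period 2, group 15): the stated order agrees with the simple trend.
The exception is (C): Al's single 3p electron is easier to remove than one from Mg's filled 3s².

(C)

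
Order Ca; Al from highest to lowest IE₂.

IE_2 is the cost of taking one more electron from the +1 cation: Ca⁺ still has 1 valence electron; Al⁺ still has 2 valence electrons.
All are still removing valence electrons, so compare the +1 ions as you would atoms: IE_2 generally rises across a period (higher Z_eff) and falls down a group (larger shell), subject to the usual subshell exceptions.
Valence configurations: Ca⁺ [Ar]4s¹, Al⁺ [Ne]3s².
The numbers (kJ/mol): Ca 1145, Al 1817.
So the second ionization energies run Ca < Al.

Al, Ca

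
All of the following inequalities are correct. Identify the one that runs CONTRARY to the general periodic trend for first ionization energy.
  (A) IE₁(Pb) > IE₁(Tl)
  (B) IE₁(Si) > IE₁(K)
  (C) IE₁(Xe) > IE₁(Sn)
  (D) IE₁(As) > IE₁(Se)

The general trend: first ionization energy increases across a period and decreases down a group.
(A) Pb (period 6, group 14) vs Tl (period 6, group 13): the stated order agrees with the simple trend.
(B) Si (period 3, group 14) vs K (period 4, group 1): the stated order agrees with the simple trend.
(C) Xe (period 5, group 18) vs Sn (period 5, group 14): the stated order agrees with the simple trend.
(D) As (period 4, group 15) vs Se (period 4, group 16): the stated order contradicts the simple trend.
The exception is (D): Se (4p⁴) ionizes more easily than half-filled As (4p³).

(D)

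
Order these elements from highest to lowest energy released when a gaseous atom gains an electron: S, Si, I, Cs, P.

I, S, Si, P, Cs

Atoms with high Z_eff and room in the valence shell (especially the halogens) have the most exothermic electron affinities.
Neither a single period nor a single group — weigh both effects.
P > Cs: both effects reinforce here, so P is clearly the higher of the two.
Si > P: this pair runs against the simple trend — see the exception note.
S > Si: both are in period 3; the period trend gives S the larger value.
I > S: period and group pull opposite ways; the across-period shift dominates (295 vs 200 kJ/mol).
Note the exception: Si has a higher electron affinity than P, contrary to the simple trend — adding an electron to P's half-filled 3p³ is unfavourable, so Si (3p²) has the more exothermic EA.
Tabulated electron affinity (kJ/mol): Si 134, P 72, S 200, I 295, Cs 46.
So from highest to lowest: I > S > Si > P > Cs.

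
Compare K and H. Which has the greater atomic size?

K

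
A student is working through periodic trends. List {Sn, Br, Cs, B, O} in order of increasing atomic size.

B is in period 2, group 13; O is in period 2, group 16; Br is in period 4, group 17; Sn is in period 5, group 14; Cs is in period 6, group 1.
Atomic radius shrinks across a period as nuclear charge pulls the same shell inward, and grows down a group as new shells are added.
These span different periods and groups, so the two trends combine.
B > O: B lies to the left of O in period 2, so the across-period effect alone puts B larger.
Br > B: period and group pull opposite ways; the down-group shift dominates (114 vs 85 pm).
Sn > Br: relative to Br, both the across-period and down-group shifts push Sn's atomic radius up.
Cs > Sn: relative to Sn, both the across-period and down-group shifts push Cs's atomic radius up.
Approximate values (pm): B 85, O 63, Br 114, Sn 140, Cs 232.
So from smallest to largest: O < B < Br < Sn < Cs.

O, B, Br, Sn, Cs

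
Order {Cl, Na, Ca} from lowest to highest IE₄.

Cl < Ca < Na

The fourth ionization energy removes an electron from the +3 ion. For each element: Cl³⁺ still has 4 valence electrons; Na³⁺ is already 2 electrons into the core; Ca³⁺ is already 1 electron into the core.
Core electrons are held far more tightly than valence electrons, so Ca and Na top the IE_4 order.
Tabulated IE_4 (kJ/mol): Cl 5159, Na 9543, Ca 6491.
So the fourth ionization energies run Cl < Ca < Na.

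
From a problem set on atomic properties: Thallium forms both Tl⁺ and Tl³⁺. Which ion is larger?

Both ions have Z = 81 protons, but Tl³⁺ has lost more electrons, so its remaining electrons feel a larger effective nuclear charge per electron and are pulled in more tightly.
Higher positive charge → smaller ion, so Tl⁺ > Tl³⁺.

Tl⁺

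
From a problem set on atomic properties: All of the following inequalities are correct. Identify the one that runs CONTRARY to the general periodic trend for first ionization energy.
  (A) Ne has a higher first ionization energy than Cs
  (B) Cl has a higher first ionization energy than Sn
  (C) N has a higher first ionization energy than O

The general trend: first ionization energy increases across a period and decreases down a group.
(A) Ne (period 2, group 18) vs Cs (period 6, group 1): the stated order agrees with the simple trend.
(B) Cl (period 3, group 17) vs Sn (period 5, group 14): the stated order agrees with the simple trend.
(C) N (period 2, group 15) vs O (period 2, group 16): the stated order contradicts the simple trend.
The exception is (C): pairing an electron in O's 2p⁴ costs repulsion energy, so O ionizes more easily than half-filled N (2p³).

(C)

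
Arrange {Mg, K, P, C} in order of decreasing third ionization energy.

Mg > C > K > P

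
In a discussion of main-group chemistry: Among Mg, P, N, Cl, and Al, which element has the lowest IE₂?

Consider each +1 ion: Mg⁺ still has 1 valence electron; P⁺ still has 4 valence electrons; N⁺ still has 4 valence electrons; Cl⁺ still has 6 valence electrons; Al⁺ still has 2 valence electrons.
All are still removing valence electrons, so compare the +1 ions as you would atoms: IE_2 generally rises across a period (higher Z_eff) and falls down a group (larger shell), subject to the usual subshell exceptions.
Valence configurations: Mg⁺ [Ne]3s¹, P⁺ [Ne]3s²3p², N⁺ [He]2s²2p², Cl⁺ [Ne]3s²3p⁴, Al⁺ [Ne]3s².
Approximate IE_2 values (kJ/mol): Mg 1451, P 1907, N 2856, Cl 2298, Al 1817.
Putting it together, IE_2: Mg < Al < P < Cl < N.

Mg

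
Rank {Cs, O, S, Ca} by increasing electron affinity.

Ca, Cs, O, S

EA tends to increase across a period and decrease down a group, though the pattern is less regular than for IE or radius.
Neither a single period nor a single group — weigh both effects.
Cs > Ca: this pair runs against the simple trend — see the exception note.
O > Cs: both effects reinforce here, so O is clearly the higher of the two.
S > O: this pair runs against the simple trend — see the exception note.
Note the exception: Cs has a higher electron affinity than Ca, contrary to the simple trend — adding an electron to Ca (ns²) has to open a new, higher-energy np subshell, which is unfavourable.
Note the exception: S has a higher electron affinity than O, contrary to the simple trend — the compact 2p subshell of O repels the added electron more than S's larger 3p does.
Approximate values (kJ/mol): O 141, S 200, Ca 2, Cs 46.
So from lowest to highest: Ca < Cs < O < S.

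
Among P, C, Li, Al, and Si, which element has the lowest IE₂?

Si

After 1 electron has been removed, what remains? P⁺ still has 4 valence electrons; C⁺ still has 3 valence electrons; Li⁺ is the bare [He] core; Al⁺ still has 2 valence electrons; Si⁺ still has 3 valence electrons.
Breaking into a closed-shell core is much more expensive than removing a leftover valence electron — Li has the largest IE_2 here.
Valence configurations: P⁺ [Ne]3s²3p², C⁺ [He]2s²2p¹, Al⁺ [Ne]3s², Si⁺ [Ne]3s²3p¹.
Si⁺ loses a lone 3p electron whereas Al⁺ must break into a filled 3s² pair, so IE_2(Al) > IE_2(Si) even though Si has the higher nuclear charge.
Approximate IE_2 values (kJ/mol): P 1907, C 2353, Li 7298, Al 1817, Si 1577.
Hence IE_2: Si < Al < P < C < Li.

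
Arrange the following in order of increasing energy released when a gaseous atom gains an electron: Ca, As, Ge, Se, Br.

Ca, As, Ge, Se, Br

Ca is in period 4, group 2; Ge is in period 4, group 14; As is in period 4, group 15; Se is in period 4, group 16; Br is in period 4, group 17.
Adding an electron releases more energy for atoms nearer the top right (short of the noble gases).
All lie in period 4; the across-period trend (electron affinity increases left to right) applies, with the exception below.
Note the exception: Ge has a higher electron affinity than As, contrary to the simple trend — adding an electron to As's half-filled 4p³ is unfavourable, so Ge (4p²) has the more exothermic EA.
For reference (kJ/mol): Ca 2, Ge 119, As 78, Se 195, Br 325.
So from lowest to highest: Ca < As < Ge < Se < Br.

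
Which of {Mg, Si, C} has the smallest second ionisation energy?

Mg

Consider each +1 ion: Mg⁺ still has 1 valence electron; Si⁺ still has 3 valence electrons; C⁺ still has 3 valence electrons.
All are still removing valence electrons, so compare the +1 ions as you would atoms: IE_2 generally rises across a period (higher Z_eff) and falls down a group (larger shell), subject to the usual subshell exceptions.
Valence configurations: Mg⁺ [Ne]3s¹, Si⁺ [Ne]3s²3p¹, C⁺ [He]2s²2p¹.
Tabulated IE_2 (kJ/mol): Mg 1451, Si 1577, C 2353.
Overall IE_2 order: Mg < Si < C.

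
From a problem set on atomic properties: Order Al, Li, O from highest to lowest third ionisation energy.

After 2 electrons have been removed, what remains? Al²⁺ still has 1 valence electron; Li²⁺ is already 1 electron into the core; O²⁺ still has 4 valence electrons.
Pulling an electron out of a noble-gas core costs far more than removing a remaining valence electron, so Li sits at the high end of IE_3.
Valence configurations: Al²⁺ [Ne]3s¹, O²⁺ [He]2s²2p².
Tabulated IE_3 (kJ/mol): Al 2745, Li 11815, O 5300.
Overall IE_3 order: Al < O < Li.

Li > O > Al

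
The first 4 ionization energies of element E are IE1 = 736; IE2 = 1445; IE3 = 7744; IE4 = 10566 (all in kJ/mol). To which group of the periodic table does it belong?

Group 2

Look for the largest jump between consecutive ionization energies: IE3/IE2 ≈ 5.4, far larger than any earlier ratio.
That jump marks the point where a core electron is being removed. So the atom has 2 valence electrons.
A main-group element with 2 valence electrons is in group 2.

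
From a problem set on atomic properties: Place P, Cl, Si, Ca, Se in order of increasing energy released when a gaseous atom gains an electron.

Si is in period 3, group 14; P is in period 3, group 15; Cl is in period 3, group 17; Ca is in period 4, group 2; Se is in period 4, group 16.
EA tends to increase across a period and decrease down a group, though the pattern is less regular than for IE or radius.
These span different periods and groups, so the two trends combine.
P > Ca: relative to Ca, both the across-period and down-group shifts push P's electron affinity up.
Si > P: this pair runs against the simple trend — see the exception note.
Se > Si: the two effects oppose for this pair; the across-period effect wins (195 vs 134 kJ/mol).
Cl > Se: relative to Se, both the across-period and down-group shifts push Cl's electron affinity up.
Note the exception: Si has a higher electron affinity than P, contrary to the simple trend — adding an electron to P's half-filled 3p³ is unfavourable, so Si (3p²) has the more exothermic EA.
For reference (kJ/mol): Si 134, P 72, Cl 349, Ca 2, Se 195.
So from lowest to highest: Ca < P < Si < Se < Cl.

Ca < P < Si < Se < Cl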